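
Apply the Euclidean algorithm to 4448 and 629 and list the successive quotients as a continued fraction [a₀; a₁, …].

4448 = 7·629 + 45, so a_0 = 7
629 = 13·45 + 44, so a_1 = 13
45 = 1·44 + 1, so a_2 = 1
44 = 44·1 + 0, so a_3 = 44

[7; 13, 1, 44]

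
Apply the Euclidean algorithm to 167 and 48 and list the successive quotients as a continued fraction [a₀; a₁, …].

[3; 2, 11, 2]

167 ÷ 48 → quotient 3, remainder 23
48 ÷ 23 → quotient 2, remainder 2
23 ÷ 2 → quotient 11, remainder 1
2 ÷ 1 → quotient 2, remainder 0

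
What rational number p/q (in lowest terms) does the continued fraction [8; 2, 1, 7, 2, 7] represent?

a_0 = 8: 8/1
a_1 = 2: 17/2
a_2 = 1: 25/3
a_3 = 7: 192/23
a_4 = 2: 409/49
a_5 = 7: 3055/366

3055/366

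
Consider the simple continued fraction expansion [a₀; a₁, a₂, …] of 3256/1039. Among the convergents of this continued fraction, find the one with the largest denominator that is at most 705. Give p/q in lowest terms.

937/299

List convergents until the denominator exceeds the bound:
a_0 = 3: 3/1  (≤ bound)
a_1 = 7: 22/7  (≤ bound)
a_2 = 2: 47/15  (≤ bound)
a_3 = 9: 445/142  (≤ bound)
a_4 = 2: 937/299  (≤ bound)
a_5 = 3: 3256/1039  (> 705, stop)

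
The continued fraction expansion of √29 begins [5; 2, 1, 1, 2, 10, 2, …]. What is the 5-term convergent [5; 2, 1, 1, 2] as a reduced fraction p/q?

70/13

Starting at the tail and folding back:
Start with 2.
1 + 1/(2/1) = 1 + 1/2 = 3/2
1 + 1/(3/2) = 1 + 2/3 = 5/3
2 + 1/(5/3) = 2 + 3/5 = 13/5
5 + 1/(13/5) = 5 + 5/13 = 70/13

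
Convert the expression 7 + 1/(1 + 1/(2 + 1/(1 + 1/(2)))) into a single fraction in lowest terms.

Use the convergent recurrence hₖ = aₖ·hₖ₋₁ + hₖ₋₂ (and likewise for the denominators kₖ):
a_0 = 7: 7/1
a_1 = 1: 8/1
a_2 = 2: 23/3
a_3 = 1: 31/4
a_4 = 2: 85/11

85/11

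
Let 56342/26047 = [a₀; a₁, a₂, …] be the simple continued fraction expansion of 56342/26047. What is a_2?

Apply division with remainder until the remainder is 0:
⌊56342/26047⌋ = 2, remainder 4248
⌊26047/4248⌋ = 6, remainder 559
⌊4248/559⌋ = 7, remainder 335

7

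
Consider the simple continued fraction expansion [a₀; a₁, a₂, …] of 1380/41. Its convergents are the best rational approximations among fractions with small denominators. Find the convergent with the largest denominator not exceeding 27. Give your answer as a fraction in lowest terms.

101/3

a_0 = 33: 33/1  (≤ bound)
a_1 = 1: 34/1  (≤ bound)
a_2 = 1: 67/2  (≤ bound)
a_3 = 1: 101/3  (≤ bound)
a_4 = 13: 1380/41  (> 27, stop)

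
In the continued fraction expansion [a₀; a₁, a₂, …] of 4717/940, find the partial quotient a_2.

Run the Euclidean algorithm, recording each quotient:
⌊4717/940⌋ = 5, remainder 17
⌊940/17⌋ = 55, remainder 5
⌊17/5⌋ = 3, remainder 2

3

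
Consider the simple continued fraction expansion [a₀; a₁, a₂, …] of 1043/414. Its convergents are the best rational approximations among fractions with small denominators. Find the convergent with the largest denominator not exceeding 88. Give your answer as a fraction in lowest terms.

131/52

List convergents until the denominator exceeds the bound:
a_0 = 2: 2/1  (≤ bound)
a_1 = 1: 3/1  (≤ bound)
a_2 = 1: 5/2  (≤ bound)
a_3 = 12: 63/25  (≤ bound)
a_4 = 2: 131/52  (≤ bound)
a_5 = 3: 456/181  (> 88, stop)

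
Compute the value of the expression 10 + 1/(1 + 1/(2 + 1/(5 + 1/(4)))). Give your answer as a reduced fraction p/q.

716/67

Collapse the nested fraction from the inside out:
Start with 4.
5 + 1/(4/1) = 5 + 1/4 = 21/4
2 + 1/(21/4) = 2 + 4/21 = 46/21
1 + 1/(46/21) = 1 + 21/46 = 67/46
10 + 1/(67/46) = 10 + 46/67 = 716/67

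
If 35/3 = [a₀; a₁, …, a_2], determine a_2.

2

⌊35/3⌋ = 11, remainder 2
⌊3/2⌋ = 1, remainder 1
⌊2/1⌋ = 2, remainder 0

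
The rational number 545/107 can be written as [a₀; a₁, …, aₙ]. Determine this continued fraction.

[5; 10, 1, 2, 3]

⌊545/107⌋ = 5, remainder 10
⌊107/10⌋ = 10, remainder 7
⌊10/7⌋ = 1, remainder 3
⌊7/3⌋ = 2, remainder 1
⌊3/1⌋ = 3, remainder 0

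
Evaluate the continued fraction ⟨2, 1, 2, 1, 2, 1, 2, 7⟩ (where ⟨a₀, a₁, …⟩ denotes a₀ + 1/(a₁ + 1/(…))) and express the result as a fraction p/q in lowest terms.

a_0 = 2: 2/1
a_1 = 1: 3/1
a_2 = 2: 8/3
a_3 = 1: 11/4
a_4 = 2: 30/11
a_5 = 1: 41/15
a_6 = 2: 112/41
a_7 = 7: 825/302

825/302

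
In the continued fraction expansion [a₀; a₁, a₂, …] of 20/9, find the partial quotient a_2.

20 = 2·9 + 2, so a_0 = 2
9 = 4·2 + 1, so a_1 = 4
2 = 2·1 + 0, so a_2 = 2

2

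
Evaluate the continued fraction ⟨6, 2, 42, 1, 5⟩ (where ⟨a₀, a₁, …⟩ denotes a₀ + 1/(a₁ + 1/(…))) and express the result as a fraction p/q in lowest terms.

3377/520

Build up convergents one term at a time:
a_0 = 6: 6/1
a_1 = 2: 13/2
a_2 = 42: 552/85
a_3 = 1: 565/87
a_4 = 5: 3377/520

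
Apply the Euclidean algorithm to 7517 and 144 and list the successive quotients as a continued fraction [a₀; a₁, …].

Apply division with remainder until the remainder is 0:
7517 ÷ 144 → quotient 52, remainder 29
144 ÷ 29 → quotient 4, remainder 28
29 ÷ 28 → quotient 1, remainder 1
28 ÷ 1 → quotient 28, remainder 0

[52; 4, 1, 28]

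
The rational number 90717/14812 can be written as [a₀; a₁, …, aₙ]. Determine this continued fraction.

Run the Euclidean algorithm, recording each quotient:
90717 = 6·14812 + 1845, so a_0 = 6
14812 = 8·1845 + 52, so a_1 = 8
1845 = 35·52 + 25, so a_2 = 35
52 = 2·25 + 2, so a_3 = 2
25 = 12·2 + 1, so a_4 = 12
2 = 2·1 + 0, so a_5 = 2

[6; 8, 35, 2, 12, 2]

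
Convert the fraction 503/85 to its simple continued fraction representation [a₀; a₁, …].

503 ÷ 85 → quotient 5, remainder 78
85 ÷ 78 → quotient 1, remainder 7
78 ÷ 7 → quotient 11, remainder 1
7 ÷ 1 → quotient 7, remainder 0

[5; 1, 11, 7]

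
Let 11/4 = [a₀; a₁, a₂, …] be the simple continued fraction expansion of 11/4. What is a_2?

11 ÷ 4 → quotient 2, remainder 3
4 ÷ 3 → quotient 1, remainder 1
3 ÷ 1 → quotient 3, remainder 0

3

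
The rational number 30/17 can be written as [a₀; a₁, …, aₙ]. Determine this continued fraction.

Repeatedly divide and take the remainder:
30 ÷ 17 → quotient 1, remainder 13
17 ÷ 13 → quotient 1, remainder 4
13 ÷ 4 → quotient 3, remainder 1
4 ÷ 1 → quotient 4, remainder 0

[1; 1, 3, 4]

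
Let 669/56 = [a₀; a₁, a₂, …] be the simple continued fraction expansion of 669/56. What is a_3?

1

Run the Euclidean algorithm, recording each quotient:
⌊669/56⌋ = 11, remainder 53
⌊56/53⌋ = 1, remainder 3
⌊53/3⌋ = 17, remainder 2
⌊3/2⌋ = 1, remainder 1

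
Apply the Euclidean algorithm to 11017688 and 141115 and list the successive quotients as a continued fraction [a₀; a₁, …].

Repeatedly divide and take the remainder:
11017688 ÷ 141115 → quotient 78, remainder 10718
141115 ÷ 10718 → quotient 13, remainder 1781
10718 ÷ 1781 → quotient 6, remainder 32
1781 ÷ 32 → quotient 55, remainder 21
32 ÷ 21 → quotient 1, remainder 11
21 ÷ 11 → quotient 1, remainder 10
11 ÷ 10 → quotient 1, remainder 1
10 ÷ 1 → quotient 10, remainder 0

[78; 13, 6, 55, 1, 1, 1, 10]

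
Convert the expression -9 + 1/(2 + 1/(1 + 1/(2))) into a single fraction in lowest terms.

Start with 2.
1 + 1/(2/1) = 1 + 1/2 = 3/2
2 + 1/(3/2) = 2 + 2/3 = 8/3
-9 + 1/(8/3) = -9 + 3/8 = -69/8

-69/8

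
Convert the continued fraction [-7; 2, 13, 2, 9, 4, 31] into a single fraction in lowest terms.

Compute successive convergents:
a_0 = -7: -7/1
a_1 = 2: -13/2
a_2 = 13: -176/27
a_3 = 2: -365/56
a_4 = 9: -3461/531
a_5 = 4: -14209/2180
a_6 = 31: -443940/68111

-443940/68111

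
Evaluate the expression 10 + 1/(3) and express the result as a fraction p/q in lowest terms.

a_0 = 10: 10/1
a_1 = 3: 31/3

31/3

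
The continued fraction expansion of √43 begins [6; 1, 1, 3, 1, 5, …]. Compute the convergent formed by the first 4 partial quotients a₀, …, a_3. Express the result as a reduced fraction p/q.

46/7

a_0 = 6: 6/1
a_1 = 1: 7/1
a_2 = 1: 13/2
a_3 = 3: 46/7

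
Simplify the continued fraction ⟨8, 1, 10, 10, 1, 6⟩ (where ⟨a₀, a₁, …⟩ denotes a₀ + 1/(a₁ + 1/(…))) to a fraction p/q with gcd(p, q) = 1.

Use the convergent recurrence hₖ = aₖ·hₖ₋₁ + hₖ₋₂ (and likewise for the denominators kₖ):
a_0 = 8: 8/1
a_1 = 1: 9/1
a_2 = 10: 98/11
a_3 = 10: 989/111
a_4 = 1: 1087/122
a_5 = 6: 7511/843

7511/843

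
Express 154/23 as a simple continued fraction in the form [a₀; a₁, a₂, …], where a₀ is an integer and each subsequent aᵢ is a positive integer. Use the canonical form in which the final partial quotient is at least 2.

[6; 1, 2, 3, 2]

154 = 6·23 + 16, so a_0 = 6
23 = 1·16 + 7, so a_1 = 1
16 = 2·7 + 2, so a_2 = 2
7 = 3·2 + 1, so a_3 = 3
2 = 2·1 + 0, so a_4 = 2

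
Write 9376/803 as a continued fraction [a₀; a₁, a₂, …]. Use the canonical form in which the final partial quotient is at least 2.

[11; 1, 2, 11, 3, 3, 2]

9376 = 11·803 + 543, so a_0 = 11
803 = 1·543 + 260, so a_1 = 1
543 = 2·260 + 23, so a_2 = 2
260 = 11·23 + 7, so a_3 = 11
23 = 3·7 + 2, so a_4 = 3
7 = 3·2 + 1, so a_5 = 3
2 = 2·1 + 0, so a_6 = 2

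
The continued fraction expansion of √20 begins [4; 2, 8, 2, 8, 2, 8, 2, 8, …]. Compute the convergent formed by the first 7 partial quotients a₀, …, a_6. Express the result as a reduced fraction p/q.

24476/5473

Compute successive convergents:
a_0 = 4: 4/1
a_1 = 2: 9/2
a_2 = 8: 76/17
a_3 = 2: 161/36
a_4 = 8: 1364/305
a_5 = 2: 2889/646
a_6 = 8: 24476/5473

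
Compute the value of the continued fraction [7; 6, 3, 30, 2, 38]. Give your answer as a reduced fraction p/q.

Start with 38.
2 + 1/(38/1) = 2 + 1/38 = 77/38
30 + 1/(77/38) = 30 + 38/77 = 2348/77
3 + 1/(2348/77) = 3 + 77/2348 = 7121/2348
6 + 1/(7121/2348) = 6 + 2348/7121 = 45074/7121
7 + 1/(45074/7121) = 7 + 7121/45074 = 322639/45074

322639/45074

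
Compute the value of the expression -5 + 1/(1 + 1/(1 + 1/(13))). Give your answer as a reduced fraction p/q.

-121/27

Start with 13.
1 + 1/(13/1) = 1 + 1/13 = 14/13
1 + 1/(14/13) = 1 + 13/14 = 27/14
-5 + 1/(27/14) = -5 + 14/27 = -121/27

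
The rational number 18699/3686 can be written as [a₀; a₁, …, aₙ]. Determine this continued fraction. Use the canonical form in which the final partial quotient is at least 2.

[5; 13, 1, 2, 2, 1, 3, 7]

18699 = 5·3686 + 269, so a_0 = 5
3686 = 13·269 + 189, so a_1 = 13
269 = 1·189 + 80, so a_2 = 1
189 = 2·80 + 29, so a_3 = 2
80 = 2·29 + 22, so a_4 = 2
29 = 1·22 + 7, so a_5 = 1
22 = 3·7 + 1, so a_6 = 3
7 = 7·1 + 0, so a_7 = 7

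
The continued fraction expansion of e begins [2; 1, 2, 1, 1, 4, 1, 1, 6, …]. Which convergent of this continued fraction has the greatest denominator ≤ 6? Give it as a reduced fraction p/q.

11/4

List convergents until the denominator exceeds the bound:
a_0 = 2: 2/1  (≤ bound)
a_1 = 1: 3/1  (≤ bound)
a_2 = 2: 8/3  (≤ bound)
a_3 = 1: 11/4  (≤ bound)
a_4 = 1: 19/7  (> 6, stop)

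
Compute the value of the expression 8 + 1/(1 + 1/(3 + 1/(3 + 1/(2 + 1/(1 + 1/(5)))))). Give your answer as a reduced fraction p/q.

Build up convergents one term at a time:
a_0 = 8: 8/1
a_1 = 1: 9/1
a_2 = 3: 35/4
a_3 = 3: 114/13
a_4 = 2: 263/30
a_5 = 1: 377/43
a_6 = 5: 2148/245

2148/245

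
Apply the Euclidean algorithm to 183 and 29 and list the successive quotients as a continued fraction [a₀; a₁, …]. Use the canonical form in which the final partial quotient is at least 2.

183 = 6·29 + 9, so a_0 = 6
29 = 3·9 + 2, so a_1 = 3
9 = 4·2 + 1, so a_2 = 4
2 = 2·1 + 0, so a_3 = 2

[6; 3, 4, 2]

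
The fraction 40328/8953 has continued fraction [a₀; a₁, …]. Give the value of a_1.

1

Apply division with remainder until the remainder is 0:
40328 ÷ 8953 → quotient 4, remainder 4516
8953 ÷ 4516 → quotient 1, remainder 4437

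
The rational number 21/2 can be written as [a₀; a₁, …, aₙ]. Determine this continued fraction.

Run the Euclidean algorithm, recording each quotient:
21 ÷ 2 → quotient 10, remainder 1
2 ÷ 1 → quotient 2, remainder 0

[10; 2]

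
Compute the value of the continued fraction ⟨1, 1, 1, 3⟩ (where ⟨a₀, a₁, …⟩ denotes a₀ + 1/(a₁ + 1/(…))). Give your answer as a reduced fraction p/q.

11/7

Starting at the tail and folding back:
Start with 3.
1 + 1/(3/1) = 1 + 1/3 = 4/3
1 + 1/(4/3) = 1 + 3/4 = 7/4
1 + 1/(7/4) = 1 + 4/7 = 11/7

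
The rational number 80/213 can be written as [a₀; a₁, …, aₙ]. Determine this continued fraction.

⌊80/213⌋ = 0, remainder 80
⌊213/80⌋ = 2, remainder 53
⌊80/53⌋ = 1, remainder 27
⌊53/27⌋ = 1, remainder 26
⌊27/26⌋ = 1, remainder 1
⌊26/1⌋ = 26, remainder 0

[0; 2, 1, 1, 1, 26]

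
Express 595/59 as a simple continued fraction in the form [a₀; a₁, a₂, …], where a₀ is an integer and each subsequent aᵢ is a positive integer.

⌊595/59⌋ = 10, remainder 5
⌊59/5⌋ = 11, remainder 4
⌊5/4⌋ = 1, remainder 1
⌊4/1⌋ = 4, remainder 0

[10; 11, 1, 4]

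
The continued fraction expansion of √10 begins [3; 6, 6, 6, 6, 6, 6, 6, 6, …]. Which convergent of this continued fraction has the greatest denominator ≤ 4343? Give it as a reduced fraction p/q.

a_0 = 3: 3/1  (≤ bound)
a_1 = 6: 19/6  (≤ bound)
a_2 = 6: 117/37  (≤ bound)
a_3 = 6: 721/228  (≤ bound)
a_4 = 6: 4443/1405  (≤ bound)
a_5 = 6: 27379/8658  (> 4343, stop)

4443/1405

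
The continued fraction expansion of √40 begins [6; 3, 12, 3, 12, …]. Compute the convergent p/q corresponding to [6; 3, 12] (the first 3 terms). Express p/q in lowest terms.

234/37

Work from the innermost term outward:
Start with 12.
3 + 1/(12/1) = 3 + 1/12 = 37/12
6 + 1/(37/12) = 6 + 12/37 = 234/37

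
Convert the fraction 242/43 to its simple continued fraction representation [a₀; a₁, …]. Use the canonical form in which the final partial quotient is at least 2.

Repeatedly divide and take the remainder:
242 = 5·43 + 27, so a_0 = 5
43 = 1·27 + 16, so a_1 = 1
27 = 1·16 + 11, so a_2 = 1
16 = 1·11 + 5, so a_3 = 1
11 = 2·5 + 1, so a_4 = 2
5 = 5·1 + 0, so a_5 = 5

[5; 1, 1, 1, 2, 5]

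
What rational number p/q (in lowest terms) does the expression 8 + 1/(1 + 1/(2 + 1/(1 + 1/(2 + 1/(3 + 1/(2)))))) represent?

742/85

a_0 = 8: 8/1
a_1 = 1: 9/1
a_2 = 2: 26/3
a_3 = 1: 35/4
a_4 = 2: 96/11
a_5 = 3: 323/37
a_6 = 2: 742/85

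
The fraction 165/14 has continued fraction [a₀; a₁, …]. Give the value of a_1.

1

Repeatedly divide and take the remainder:
⌊165/14⌋ = 11, remainder 11
⌊14/11⌋ = 1, remainder 3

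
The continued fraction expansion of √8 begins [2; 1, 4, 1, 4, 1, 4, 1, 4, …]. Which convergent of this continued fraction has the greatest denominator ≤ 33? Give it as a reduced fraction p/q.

List convergents until the denominator exceeds the bound:
a_0 = 2: 2/1  (≤ bound)
a_1 = 1: 3/1  (≤ bound)
a_2 = 4: 14/5  (≤ bound)
a_3 = 1: 17/6  (≤ bound)
a_4 = 4: 82/29  (≤ bound)
a_5 = 1: 99/35  (> 33, stop)

82/29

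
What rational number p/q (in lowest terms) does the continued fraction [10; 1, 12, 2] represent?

Start with 2.
12 + 1/(2/1) = 12 + 1/2 = 25/2
1 + 1/(25/2) = 1 + 2/25 = 27/25
10 + 1/(27/25) = 10 + 25/27 = 295/27

295/27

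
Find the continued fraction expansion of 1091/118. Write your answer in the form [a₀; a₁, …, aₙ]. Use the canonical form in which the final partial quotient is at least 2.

1091 = 9·118 + 29, so a_0 = 9
118 = 4·29 + 2, so a_1 = 4
29 = 14·2 + 1, so a_2 = 14
2 = 2·1 + 0, so a_3 = 2

[9; 4, 14, 2]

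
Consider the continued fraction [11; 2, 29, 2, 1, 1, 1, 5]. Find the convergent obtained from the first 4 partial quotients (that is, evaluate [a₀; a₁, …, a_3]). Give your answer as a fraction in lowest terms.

1379/120

Start with 2.
29 + 1/(2/1) = 29 + 1/2 = 59/2
2 + 1/(59/2) = 2 + 2/59 = 120/59
11 + 1/(120/59) = 11 + 59/120 = 1379/120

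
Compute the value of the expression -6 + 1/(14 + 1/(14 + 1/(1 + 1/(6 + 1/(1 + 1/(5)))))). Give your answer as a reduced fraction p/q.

-58299/9833

Start with 5.
1 + 1/(5/1) = 1 + 1/5 = 6/5
6 + 1/(6/5) = 6 + 5/6 = 41/6
1 + 1/(41/6) = 1 + 6/41 = 47/41
14 + 1/(47/41) = 14 + 41/47 = 699/47
14 + 1/(699/47) = 14 + 47/699 = 9833/699
-6 + 1/(9833/699) = -6 + 699/9833 = -58299/9833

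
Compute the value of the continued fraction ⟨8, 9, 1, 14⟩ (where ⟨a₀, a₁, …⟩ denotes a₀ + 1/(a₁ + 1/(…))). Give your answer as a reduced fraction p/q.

1207/149

Start with 14.
1 + 1/(14/1) = 1 + 1/14 = 15/14
9 + 1/(15/14) = 9 + 14/15 = 149/15
8 + 1/(149/15) = 8 + 15/149 = 1207/149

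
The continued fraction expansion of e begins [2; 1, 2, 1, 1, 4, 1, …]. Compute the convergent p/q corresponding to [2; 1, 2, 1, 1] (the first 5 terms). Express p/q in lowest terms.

a_0 = 2: 2/1
a_1 = 1: 3/1
a_2 = 2: 8/3
a_3 = 1: 11/4
a_4 = 1: 19/7

19/7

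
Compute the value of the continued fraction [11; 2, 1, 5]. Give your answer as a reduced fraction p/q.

Starting at the tail and folding back:
Start with 5.
1 + 1/(5/1) = 1 + 1/5 = 6/5
2 + 1/(6/5) = 2 + 5/6 = 17/6
11 + 1/(17/6) = 11 + 6/17 = 193/17

193/17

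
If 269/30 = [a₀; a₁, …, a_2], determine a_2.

Run the Euclidean algorithm, recording each quotient:
⌊269/30⌋ = 8, remainder 29
⌊30/29⌋ = 1, remainder 1
⌊29/1⌋ = 29, remainder 0

29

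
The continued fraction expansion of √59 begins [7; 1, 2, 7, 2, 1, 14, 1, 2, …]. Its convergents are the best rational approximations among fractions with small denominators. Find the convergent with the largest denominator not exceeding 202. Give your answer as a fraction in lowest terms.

a_0 = 7: 7/1  (≤ bound)
a_1 = 1: 8/1  (≤ bound)
a_2 = 2: 23/3  (≤ bound)
a_3 = 7: 169/22  (≤ bound)
a_4 = 2: 361/47  (≤ bound)
a_5 = 1: 530/69  (≤ bound)
a_6 = 14: 7781/1013  (> 202, stop)

530/69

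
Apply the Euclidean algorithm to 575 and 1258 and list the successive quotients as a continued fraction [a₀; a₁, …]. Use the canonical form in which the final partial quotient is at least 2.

[0; 2, 5, 3, 11, 1, 2]

Apply division with remainder until the remainder is 0:
575 = 0·1258 + 575, so a_0 = 0
1258 = 2·575 + 108, so a_1 = 2
575 = 5·108 + 35, so a_2 = 5
108 = 3·35 + 3, so a_3 = 3
35 = 11·3 + 2, so a_4 = 11
3 = 1·2 + 1, so a_5 = 1
2 = 2·1 + 0, so a_6 = 2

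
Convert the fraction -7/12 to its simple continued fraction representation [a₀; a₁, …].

[-1; 2, 2, 2]

Run the Euclidean algorithm, recording each quotient:
-7 = -1·12 + 5, so a_0 = -1
12 = 2·5 + 2, so a_1 = 2
5 = 2·2 + 1, so a_2 = 2
2 = 2·1 + 0, so a_3 = 2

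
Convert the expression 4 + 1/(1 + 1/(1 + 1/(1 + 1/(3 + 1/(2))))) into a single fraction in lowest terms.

116/25

a_0 = 4: 4/1
a_1 = 1: 5/1
a_2 = 1: 9/2
a_3 = 1: 14/3
a_4 = 3: 51/11
a_5 = 2: 116/25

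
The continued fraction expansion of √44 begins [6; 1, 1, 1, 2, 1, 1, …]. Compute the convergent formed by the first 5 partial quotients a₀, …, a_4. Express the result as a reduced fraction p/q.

Start with 2.
1 + 1/(2/1) = 1 + 1/2 = 3/2
1 + 1/(3/2) = 1 + 2/3 = 5/3
1 + 1/(5/3) = 1 + 3/5 = 8/5
6 + 1/(8/5) = 6 + 5/8 = 53/8

53/8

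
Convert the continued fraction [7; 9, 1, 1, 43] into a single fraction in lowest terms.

Start with 43.
1 + 1/(43/1) = 1 + 1/43 = 44/43
1 + 1/(44/43) = 1 + 43/44 = 87/44
9 + 1/(87/44) = 9 + 44/87 = 827/87
7 + 1/(827/87) = 7 + 87/827 = 5876/827

5876/827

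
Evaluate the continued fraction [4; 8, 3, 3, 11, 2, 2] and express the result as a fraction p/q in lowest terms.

a_0 = 4: 4/1
a_1 = 8: 33/8
a_2 = 3: 103/25
a_3 = 3: 342/83
a_4 = 11: 3865/938
a_5 = 2: 8072/1959
a_6 = 2: 20009/4856

20009/4856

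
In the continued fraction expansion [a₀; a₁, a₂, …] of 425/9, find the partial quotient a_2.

Run the Euclidean algorithm, recording each quotient:
425 ÷ 9 → quotient 47, remainder 2
9 ÷ 2 → quotient 4, remainder 1
2 ÷ 1 → quotient 2, remainder 0

2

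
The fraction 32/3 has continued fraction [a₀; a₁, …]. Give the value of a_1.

1

Run the Euclidean algorithm, recording each quotient:
⌊32/3⌋ = 10, remainder 2
⌊3/2⌋ = 1, remainder 1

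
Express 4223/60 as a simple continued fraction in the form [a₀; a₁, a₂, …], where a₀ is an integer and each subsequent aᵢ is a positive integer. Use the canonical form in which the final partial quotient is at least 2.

Run the Euclidean algorithm, recording each quotient:
4223 = 70·60 + 23, so a_0 = 70
60 = 2·23 + 14, so a_1 = 2
23 = 1·14 + 9, so a_2 = 1
14 = 1·9 + 5, so a_3 = 1
9 = 1·5 + 4, so a_4 = 1
5 = 1·4 + 1, so a_5 = 1
4 = 4·1 + 0, so a_6 = 4

[70; 2, 1, 1, 1, 1, 4]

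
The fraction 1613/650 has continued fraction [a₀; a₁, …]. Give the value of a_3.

1613 = 2·650 + 313, so a_0 = 2
650 = 2·313 + 24, so a_1 = 2
313 = 13·24 + 1, so a_2 = 13
24 = 24·1 + 0, so a_3 = 24

24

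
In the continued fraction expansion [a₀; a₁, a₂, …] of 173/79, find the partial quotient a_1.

Repeatedly divide and take the remainder:
173 ÷ 79 → quotient 2, remainder 15
79 ÷ 15 → quotient 5, remainder 4

5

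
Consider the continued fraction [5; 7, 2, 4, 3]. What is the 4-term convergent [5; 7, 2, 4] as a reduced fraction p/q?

Start with 4.
2 + 1/(4/1) = 2 + 1/4 = 9/4
7 + 1/(9/4) = 7 + 4/9 = 67/9
5 + 1/(67/9) = 5 + 9/67 = 344/67

344/67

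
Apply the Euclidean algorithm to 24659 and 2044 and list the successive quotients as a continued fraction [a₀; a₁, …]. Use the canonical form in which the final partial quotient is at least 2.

[12; 15, 1, 1, 1, 1, 12, 2]

⌊24659/2044⌋ = 12, remainder 131
⌊2044/131⌋ = 15, remainder 79
⌊131/79⌋ = 1, remainder 52
⌊79/52⌋ = 1, remainder 27
⌊52/27⌋ = 1, remainder 25
⌊27/25⌋ = 1, remainder 2
⌊25/2⌋ = 12, remainder 1
⌊2/1⌋ = 2, remainder 0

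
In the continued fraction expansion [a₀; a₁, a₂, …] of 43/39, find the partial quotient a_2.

Repeatedly divide and take the remainder:
43 = 1·39 + 4, so a_0 = 1
39 = 9·4 + 3, so a_1 = 9
4 = 1·3 + 1, so a_2 = 1

1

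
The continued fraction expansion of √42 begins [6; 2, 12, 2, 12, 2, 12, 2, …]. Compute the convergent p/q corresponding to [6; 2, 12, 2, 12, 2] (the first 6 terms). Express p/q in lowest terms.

Start with 2.
12 + 1/(2/1) = 12 + 1/2 = 25/2
2 + 1/(25/2) = 2 + 2/25 = 52/25
12 + 1/(52/25) = 12 + 25/52 = 649/52
2 + 1/(649/52) = 2 + 52/649 = 1350/649
6 + 1/(1350/649) = 6 + 649/1350 = 8749/1350

8749/1350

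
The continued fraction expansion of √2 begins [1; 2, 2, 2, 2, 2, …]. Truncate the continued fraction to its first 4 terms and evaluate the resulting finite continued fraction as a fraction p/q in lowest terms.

a_0 = 1: 1/1
a_1 = 2: 3/2
a_2 = 2: 7/5
a_3 = 2: 17/12

17/12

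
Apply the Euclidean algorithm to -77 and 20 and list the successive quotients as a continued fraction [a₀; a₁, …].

[-4; 6, 1, 2]

-77 ÷ 20 → quotient -4, remainder 3
20 ÷ 3 → quotient 6, remainder 2
3 ÷ 2 → quotient 1, remainder 1
2 ÷ 1 → quotient 2, remainder 0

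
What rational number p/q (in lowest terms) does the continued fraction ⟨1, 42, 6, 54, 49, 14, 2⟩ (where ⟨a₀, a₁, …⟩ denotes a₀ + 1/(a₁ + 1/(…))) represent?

19970778/19508129

a_0 = 1: 1/1
a_1 = 42: 43/42
a_2 = 6: 259/253
a_3 = 54: 14029/13704
a_4 = 49: 687680/671749
a_5 = 14: 9641549/9418190
a_6 = 2: 19970778/19508129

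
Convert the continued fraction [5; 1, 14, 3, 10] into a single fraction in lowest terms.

Start with 10.
3 + 1/(10/1) = 3 + 1/10 = 31/10
14 + 1/(31/10) = 14 + 10/31 = 444/31
1 + 1/(444/31) = 1 + 31/444 = 475/444
5 + 1/(475/444) = 5 + 444/475 = 2819/475

2819/475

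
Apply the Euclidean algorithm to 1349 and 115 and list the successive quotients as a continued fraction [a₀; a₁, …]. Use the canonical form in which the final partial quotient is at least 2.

⌊1349/115⌋ = 11, remainder 84
⌊115/84⌋ = 1, remainder 31
⌊84/31⌋ = 2, remainder 22
⌊31/22⌋ = 1, remainder 9
⌊22/9⌋ = 2, remainder 4
⌊9/4⌋ = 2, remainder 1
⌊4/1⌋ = 4, remainder 0

[11; 1, 2, 1, 2, 2, 4]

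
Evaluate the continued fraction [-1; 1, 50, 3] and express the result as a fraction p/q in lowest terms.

-3/154

a_0 = -1: -1/1
a_1 = 1: 0/1
a_2 = 50: -1/51
a_3 = 3: -3/154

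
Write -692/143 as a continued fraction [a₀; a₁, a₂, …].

-692 = -5·143 + 23, so a_0 = -5
143 = 6·23 + 5, so a_1 = 6
23 = 4·5 + 3, so a_2 = 4
5 = 1·3 + 2, so a_3 = 1
3 = 1·2 + 1, so a_4 = 1
2 = 2·1 + 0, so a_5 = 2

[-5; 6, 4, 1, 1, 2]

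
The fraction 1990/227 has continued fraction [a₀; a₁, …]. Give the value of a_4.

Repeatedly divide and take the remainder:
1990 ÷ 227 → quotient 8, remainder 174
227 ÷ 174 → quotient 1, remainder 53
174 ÷ 53 → quotient 3, remainder 15
53 ÷ 15 → quotient 3, remainder 8
15 ÷ 8 → quotient 1, remainder 7

1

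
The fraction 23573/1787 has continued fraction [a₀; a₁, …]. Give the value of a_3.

2

23573 = 13·1787 + 342, so a_0 = 13
1787 = 5·342 + 77, so a_1 = 5
342 = 4·77 + 34, so a_2 = 4
77 = 2·34 + 9, so a_3 = 2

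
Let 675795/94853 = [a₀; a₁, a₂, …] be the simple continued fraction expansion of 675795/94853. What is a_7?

3

⌊675795/94853⌋ = 7, remainder 11824
⌊94853/11824⌋ = 8, remainder 261
⌊11824/261⌋ = 45, remainder 79
⌊261/79⌋ = 3, remainder 24
⌊79/24⌋ = 3, remainder 7
⌊24/7⌋ = 3, remainder 3
⌊7/3⌋ = 2, remainder 1
⌊3/1⌋ = 3, remainder 0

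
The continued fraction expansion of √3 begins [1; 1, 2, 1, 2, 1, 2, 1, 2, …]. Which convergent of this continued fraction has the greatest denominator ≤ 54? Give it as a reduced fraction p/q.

a_0 = 1: 1/1  (≤ bound)
a_1 = 1: 2/1  (≤ bound)
a_2 = 2: 5/3  (≤ bound)
a_3 = 1: 7/4  (≤ bound)
a_4 = 2: 19/11  (≤ bound)
a_5 = 1: 26/15  (≤ bound)
a_6 = 2: 71/41  (≤ bound)
a_7 = 1: 97/56  (> 54, stop)

71/41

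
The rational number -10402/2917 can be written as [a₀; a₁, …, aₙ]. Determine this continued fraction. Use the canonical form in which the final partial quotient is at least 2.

-10402 = -4·2917 + 1266, so a_0 = -4
2917 = 2·1266 + 385, so a_1 = 2
1266 = 3·385 + 111, so a_2 = 3
385 = 3·111 + 52, so a_3 = 3
111 = 2·52 + 7, so a_4 = 2
52 = 7·7 + 3, so a_5 = 7
7 = 2·3 + 1, so a_6 = 2
3 = 3·1 + 0, so a_7 = 3

[-4; 2, 3, 3, 2, 7, 2, 3]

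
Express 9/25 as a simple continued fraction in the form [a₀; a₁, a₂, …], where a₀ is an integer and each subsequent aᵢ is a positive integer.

Run the Euclidean algorithm, recording each quotient:
9 = 0·25 + 9, so a_0 = 0
25 = 2·9 + 7, so a_1 = 2
9 = 1·7 + 2, so a_2 = 1
7 = 3·2 + 1, so a_3 = 3
2 = 2·1 + 0, so a_4 = 2

[0; 2, 1, 3, 2]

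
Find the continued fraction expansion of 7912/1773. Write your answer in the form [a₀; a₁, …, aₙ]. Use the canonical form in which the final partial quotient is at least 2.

[4; 2, 6, 6, 22]

Repeatedly divide and take the remainder:
7912 ÷ 1773 → quotient 4, remainder 820
1773 ÷ 820 → quotient 2, remainder 133
820 ÷ 133 → quotient 6, remainder 22
133 ÷ 22 → quotient 6, remainder 1
22 ÷ 1 → quotient 22, remainder 0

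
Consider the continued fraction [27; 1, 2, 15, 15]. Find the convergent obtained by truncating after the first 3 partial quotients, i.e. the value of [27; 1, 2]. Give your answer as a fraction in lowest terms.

Use the convergent recurrence hₖ = aₖ·hₖ₋₁ + hₖ₋₂ (and likewise for the denominators kₖ):
a_0 = 27: 27/1
a_1 = 1: 28/1
a_2 = 2: 83/3

83/3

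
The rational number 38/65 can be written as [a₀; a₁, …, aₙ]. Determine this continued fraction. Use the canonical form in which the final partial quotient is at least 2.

[0; 1, 1, 2, 2, 5]

Repeatedly divide and take the remainder:
38 ÷ 65 → quotient 0, remainder 38
65 ÷ 38 → quotient 1, remainder 27
38 ÷ 27 → quotient 1, remainder 11
27 ÷ 11 → quotient 2, remainder 5
11 ÷ 5 → quotient 2, remainder 1
5 ÷ 1 → quotient 5, remainder 0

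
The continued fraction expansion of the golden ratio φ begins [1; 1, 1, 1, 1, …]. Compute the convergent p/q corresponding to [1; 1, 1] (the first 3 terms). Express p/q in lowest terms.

a_0 = 1: 1/1
a_1 = 1: 2/1
a_2 = 1: 3/2

3/2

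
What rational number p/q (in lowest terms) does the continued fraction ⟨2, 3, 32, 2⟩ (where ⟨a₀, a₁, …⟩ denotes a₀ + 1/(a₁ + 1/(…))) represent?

459/197

Use the convergent recurrence hₖ = aₖ·hₖ₋₁ + hₖ₋₂ (and likewise for the denominators kₖ):
a_0 = 2: 2/1
a_1 = 3: 7/3
a_2 = 32: 226/97
a_3 = 2: 459/197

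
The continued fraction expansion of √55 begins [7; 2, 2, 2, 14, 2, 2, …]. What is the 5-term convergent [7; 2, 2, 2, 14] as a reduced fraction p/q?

1283/173

Start with 14.
2 + 1/(14/1) = 2 + 1/14 = 29/14
2 + 1/(29/14) = 2 + 14/29 = 72/29
2 + 1/(72/29) = 2 + 29/72 = 173/72
7 + 1/(173/72) = 7 + 72/173 = 1283/173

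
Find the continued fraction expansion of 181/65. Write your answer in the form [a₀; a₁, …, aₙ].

[2; 1, 3, 1, 1, 1, 4]

Run the Euclidean algorithm, recording each quotient:
181 = 2·65 + 51, so a_0 = 2
65 = 1·51 + 14, so a_1 = 1
51 = 3·14 + 9, so a_2 = 3
14 = 1·9 + 5, so a_3 = 1
9 = 1·5 + 4, so a_4 = 1
5 = 1·4 + 1, so a_5 = 1
4 = 4·1 + 0, so a_6 = 4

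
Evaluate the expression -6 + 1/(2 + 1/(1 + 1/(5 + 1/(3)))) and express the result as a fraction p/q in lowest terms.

a_0 = -6: -6/1
a_1 = 2: -11/2
a_2 = 1: -17/3
a_3 = 5: -96/17
a_4 = 3: -305/54

-305/54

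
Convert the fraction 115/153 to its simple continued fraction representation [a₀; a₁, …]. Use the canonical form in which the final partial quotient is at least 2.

[0; 1, 3, 38]

115 = 0·153 + 115, so a_0 = 0
153 = 1·115 + 38, so a_1 = 1
115 = 3·38 + 1, so a_2 = 3
38 = 38·1 + 0, so a_3 = 38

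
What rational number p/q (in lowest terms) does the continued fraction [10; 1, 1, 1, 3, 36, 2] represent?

a_0 = 10: 10/1
a_1 = 1: 11/1
a_2 = 1: 21/2
a_3 = 1: 32/3
a_4 = 3: 117/11
a_5 = 36: 4244/399
a_6 = 2: 8605/809

8605/809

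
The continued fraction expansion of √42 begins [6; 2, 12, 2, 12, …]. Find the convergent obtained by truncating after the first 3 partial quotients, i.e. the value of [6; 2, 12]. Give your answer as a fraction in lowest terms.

Build up convergents one term at a time:
a_0 = 6: 6/1
a_1 = 2: 13/2
a_2 = 12: 162/25

162/25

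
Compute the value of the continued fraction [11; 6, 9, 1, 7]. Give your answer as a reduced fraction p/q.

5381/482

a_0 = 11: 11/1
a_1 = 6: 67/6
a_2 = 9: 614/55
a_3 = 1: 681/61
a_4 = 7: 5381/482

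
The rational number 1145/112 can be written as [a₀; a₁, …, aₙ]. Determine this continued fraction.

1145 ÷ 112 → quotient 10, remainder 25
112 ÷ 25 → quotient 4, remainder 12
25 ÷ 12 → quotient 2, remainder 1
12 ÷ 1 → quotient 12, remainder 0

[10; 4, 2, 12]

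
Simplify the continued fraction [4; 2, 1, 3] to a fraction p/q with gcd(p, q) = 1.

48/11

a_0 = 4: 4/1
a_1 = 2: 9/2
a_2 = 1: 13/3
a_3 = 3: 48/11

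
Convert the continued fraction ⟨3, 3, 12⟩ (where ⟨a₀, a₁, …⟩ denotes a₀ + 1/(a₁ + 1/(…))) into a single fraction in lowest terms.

Work from the innermost term outward:
Start with 12.
3 + 1/(12/1) = 3 + 1/12 = 37/12
3 + 1/(37/12) = 3 + 12/37 = 123/37

123/37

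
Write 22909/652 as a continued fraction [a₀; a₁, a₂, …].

[35; 7, 3, 14, 2]

Run the Euclidean algorithm, recording each quotient:
⌊22909/652⌋ = 35, remainder 89
⌊652/89⌋ = 7, remainder 29
⌊89/29⌋ = 3, remainder 2
⌊29/2⌋ = 14, remainder 1
⌊2/1⌋ = 2, remainder 0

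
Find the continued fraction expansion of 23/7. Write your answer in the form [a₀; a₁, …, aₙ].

[3; 3, 2]

Repeatedly divide and take the remainder:
23 = 3·7 + 2, so a_0 = 3
7 = 3·2 + 1, so a_1 = 3
2 = 2·1 + 0, so a_2 = 2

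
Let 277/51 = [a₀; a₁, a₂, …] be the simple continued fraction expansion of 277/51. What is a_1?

277 ÷ 51 → quotient 5, remainder 22
51 ÷ 22 → quotient 2, remainder 7

2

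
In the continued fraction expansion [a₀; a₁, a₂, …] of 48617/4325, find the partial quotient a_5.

Repeatedly divide and take the remainder:
48617 = 11·4325 + 1042, so a_0 = 11
4325 = 4·1042 + 157, so a_1 = 4
1042 = 6·157 + 100, so a_2 = 6
157 = 1·100 + 57, so a_3 = 1
100 = 1·57 + 43, so a_4 = 1
57 = 1·43 + 14, so a_5 = 1

1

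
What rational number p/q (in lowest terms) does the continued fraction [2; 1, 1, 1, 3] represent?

a_0 = 2: 2/1
a_1 = 1: 3/1
a_2 = 1: 5/2
a_3 = 1: 8/3
a_4 = 3: 29/11

29/11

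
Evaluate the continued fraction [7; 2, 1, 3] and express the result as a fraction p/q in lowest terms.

81/11

Start with 3.
1 + 1/(3/1) = 1 + 1/3 = 4/3
2 + 1/(4/3) = 2 + 3/4 = 11/4
7 + 1/(11/4) = 7 + 4/11 = 81/11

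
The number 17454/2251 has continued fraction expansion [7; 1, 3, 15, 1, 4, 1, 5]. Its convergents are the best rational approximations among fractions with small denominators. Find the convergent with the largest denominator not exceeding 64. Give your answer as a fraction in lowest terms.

List convergents until the denominator exceeds the bound:
a_0 = 7: 7/1  (≤ bound)
a_1 = 1: 8/1  (≤ bound)
a_2 = 3: 31/4  (≤ bound)
a_3 = 15: 473/61  (≤ bound)
a_4 = 1: 504/65  (> 64, stop)

473/61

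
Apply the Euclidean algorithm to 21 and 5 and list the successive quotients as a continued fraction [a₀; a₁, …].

⌊21/5⌋ = 4, remainder 1
⌊5/1⌋ = 5, remainder 0

[4; 5]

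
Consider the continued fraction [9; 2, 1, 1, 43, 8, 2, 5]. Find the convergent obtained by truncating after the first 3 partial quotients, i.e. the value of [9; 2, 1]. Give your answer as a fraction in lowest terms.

a_0 = 9: 9/1
a_1 = 2: 19/2
a_2 = 1: 28/3

28/3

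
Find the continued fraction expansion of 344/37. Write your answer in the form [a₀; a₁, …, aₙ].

Repeatedly divide and take the remainder:
⌊344/37⌋ = 9, remainder 11
⌊37/11⌋ = 3, remainder 4
⌊11/4⌋ = 2, remainder 3
⌊4/3⌋ = 1, remainder 1
⌊3/1⌋ = 3, remainder 0

[9; 3, 2, 1, 3]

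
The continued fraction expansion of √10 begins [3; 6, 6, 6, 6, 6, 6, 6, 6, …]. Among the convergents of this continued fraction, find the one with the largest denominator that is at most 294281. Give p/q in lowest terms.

168717/53353

a_0 = 3: 3/1  (≤ bound)
a_1 = 6: 19/6  (≤ bound)
a_2 = 6: 117/37  (≤ bound)
a_3 = 6: 721/228  (≤ bound)
a_4 = 6: 4443/1405  (≤ bound)
a_5 = 6: 27379/8658  (≤ bound)
a_6 = 6: 168717/53353  (≤ bound)
a_7 = 6: 1039681/328776  (> 294281, stop)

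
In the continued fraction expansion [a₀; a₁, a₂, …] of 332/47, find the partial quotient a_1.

⌊332/47⌋ = 7, remainder 3
⌊47/3⌋ = 15, remainder 2

15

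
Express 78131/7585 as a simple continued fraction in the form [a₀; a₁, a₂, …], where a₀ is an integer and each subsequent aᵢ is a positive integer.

⌊78131/7585⌋ = 10, remainder 2281
⌊7585/2281⌋ = 3, remainder 742
⌊2281/742⌋ = 3, remainder 55
⌊742/55⌋ = 13, remainder 27
⌊55/27⌋ = 2, remainder 1
⌊27/1⌋ = 27, remainder 0

[10; 3, 3, 13, 2, 27]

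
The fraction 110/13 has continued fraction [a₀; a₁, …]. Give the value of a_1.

Repeatedly divide and take the remainder:
110 = 8·13 + 6, so a_0 = 8
13 = 2·6 + 1, so a_1 = 2

2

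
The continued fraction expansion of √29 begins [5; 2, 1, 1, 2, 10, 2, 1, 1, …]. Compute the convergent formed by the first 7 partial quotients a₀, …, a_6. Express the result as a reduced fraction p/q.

1524/283

Start with 2.
10 + 1/(2/1) = 10 + 1/2 = 21/2
2 + 1/(21/2) = 2 + 2/21 = 44/21
1 + 1/(44/21) = 1 + 21/44 = 65/44
1 + 1/(65/44) = 1 + 44/65 = 109/65
2 + 1/(109/65) = 2 + 65/109 = 283/109
5 + 1/(283/109) = 5 + 109/283 = 1524/283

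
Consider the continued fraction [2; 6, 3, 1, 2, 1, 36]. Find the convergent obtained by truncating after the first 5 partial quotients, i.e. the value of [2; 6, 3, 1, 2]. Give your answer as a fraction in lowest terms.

149/69

a_0 = 2: 2/1
a_1 = 6: 13/6
a_2 = 3: 41/19
a_3 = 1: 54/25
a_4 = 2: 149/69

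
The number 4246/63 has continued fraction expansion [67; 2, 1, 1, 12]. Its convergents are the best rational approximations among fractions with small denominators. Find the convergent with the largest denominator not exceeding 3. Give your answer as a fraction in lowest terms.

202/3

a_0 = 67: 67/1  (≤ bound)
a_1 = 2: 135/2  (≤ bound)
a_2 = 1: 202/3  (≤ bound)
a_3 = 1: 337/5  (> 3, stop)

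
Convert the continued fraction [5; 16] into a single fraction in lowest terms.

Starting at the tail and folding back:
Start with 16.
5 + 1/(16/1) = 5 + 1/16 = 81/16

81/16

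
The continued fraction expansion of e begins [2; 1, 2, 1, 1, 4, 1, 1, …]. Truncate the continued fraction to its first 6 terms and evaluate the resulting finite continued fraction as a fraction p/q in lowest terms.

87/32

Build up convergents one term at a time:
a_0 = 2: 2/1
a_1 = 1: 3/1
a_2 = 2: 8/3
a_3 = 1: 11/4
a_4 = 1: 19/7
a_5 = 4: 87/32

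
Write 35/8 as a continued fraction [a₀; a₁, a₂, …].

35 ÷ 8 → quotient 4, remainder 3
8 ÷ 3 → quotient 2, remainder 2
3 ÷ 2 → quotient 1, remainder 1
2 ÷ 1 → quotient 2, remainder 0

[4; 2, 1, 2]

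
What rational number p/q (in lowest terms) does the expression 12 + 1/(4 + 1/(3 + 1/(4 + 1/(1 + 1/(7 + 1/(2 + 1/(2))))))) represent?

a_0 = 12: 12/1
a_1 = 4: 49/4
a_2 = 3: 159/13
a_3 = 4: 685/56
a_4 = 1: 844/69
a_5 = 7: 6593/539
a_6 = 2: 14030/1147
a_7 = 2: 34653/2833

34653/2833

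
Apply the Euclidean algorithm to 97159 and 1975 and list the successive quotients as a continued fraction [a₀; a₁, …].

97159 ÷ 1975 → quotient 49, remainder 384
1975 ÷ 384 → quotient 5, remainder 55
384 ÷ 55 → quotient 6, remainder 54
55 ÷ 54 → quotient 1, remainder 1
54 ÷ 1 → quotient 54, remainder 0

[49; 5, 6, 1, 54]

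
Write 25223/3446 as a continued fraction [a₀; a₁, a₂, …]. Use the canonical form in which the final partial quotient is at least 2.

25223 ÷ 3446 → quotient 7, remainder 1101
3446 ÷ 1101 → quotient 3, remainder 143
1101 ÷ 143 → quotient 7, remainder 100
143 ÷ 100 → quotient 1, remainder 43
100 ÷ 43 → quotient 2, remainder 14
43 ÷ 14 → quotient 3, remainder 1
14 ÷ 1 → quotient 14, remainder 0

[7; 3, 7, 1, 2, 3, 14]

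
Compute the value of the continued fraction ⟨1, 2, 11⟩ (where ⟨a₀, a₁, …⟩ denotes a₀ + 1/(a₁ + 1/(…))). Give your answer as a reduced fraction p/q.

34/23

Use the convergent recurrence hₖ = aₖ·hₖ₋₁ + hₖ₋₂ (and likewise for the denominators kₖ):
a_0 = 1: 1/1
a_1 = 2: 3/2
a_2 = 11: 34/23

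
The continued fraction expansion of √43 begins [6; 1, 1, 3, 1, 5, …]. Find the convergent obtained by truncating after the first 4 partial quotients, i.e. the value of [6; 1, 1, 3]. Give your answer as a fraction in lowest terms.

Work from the innermost term outward:
Start with 3.
1 + 1/(3/1) = 1 + 1/3 = 4/3
1 + 1/(4/3) = 1 + 3/4 = 7/4
6 + 1/(7/4) = 6 + 4/7 = 46/7

46/7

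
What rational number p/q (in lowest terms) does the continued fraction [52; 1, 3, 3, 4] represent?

2955/56

Start with 4.
3 + 1/(4/1) = 3 + 1/4 = 13/4
3 + 1/(13/4) = 3 + 4/13 = 43/13
1 + 1/(43/13) = 1 + 13/43 = 56/43
52 + 1/(56/43) = 52 + 43/56 = 2955/56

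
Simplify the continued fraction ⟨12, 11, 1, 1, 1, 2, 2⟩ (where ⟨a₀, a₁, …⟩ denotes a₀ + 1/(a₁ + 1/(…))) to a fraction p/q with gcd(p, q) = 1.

2671/221

Start with 2.
2 + 1/(2/1) = 2 + 1/2 = 5/2
1 + 1/(5/2) = 1 + 2/5 = 7/5
1 + 1/(7/5) = 1 + 5/7 = 12/7
1 + 1/(12/7) = 1 + 7/12 = 19/12
11 + 1/(19/12) = 11 + 12/19 = 221/19
12 + 1/(221/19) = 12 + 19/221 = 2671/221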